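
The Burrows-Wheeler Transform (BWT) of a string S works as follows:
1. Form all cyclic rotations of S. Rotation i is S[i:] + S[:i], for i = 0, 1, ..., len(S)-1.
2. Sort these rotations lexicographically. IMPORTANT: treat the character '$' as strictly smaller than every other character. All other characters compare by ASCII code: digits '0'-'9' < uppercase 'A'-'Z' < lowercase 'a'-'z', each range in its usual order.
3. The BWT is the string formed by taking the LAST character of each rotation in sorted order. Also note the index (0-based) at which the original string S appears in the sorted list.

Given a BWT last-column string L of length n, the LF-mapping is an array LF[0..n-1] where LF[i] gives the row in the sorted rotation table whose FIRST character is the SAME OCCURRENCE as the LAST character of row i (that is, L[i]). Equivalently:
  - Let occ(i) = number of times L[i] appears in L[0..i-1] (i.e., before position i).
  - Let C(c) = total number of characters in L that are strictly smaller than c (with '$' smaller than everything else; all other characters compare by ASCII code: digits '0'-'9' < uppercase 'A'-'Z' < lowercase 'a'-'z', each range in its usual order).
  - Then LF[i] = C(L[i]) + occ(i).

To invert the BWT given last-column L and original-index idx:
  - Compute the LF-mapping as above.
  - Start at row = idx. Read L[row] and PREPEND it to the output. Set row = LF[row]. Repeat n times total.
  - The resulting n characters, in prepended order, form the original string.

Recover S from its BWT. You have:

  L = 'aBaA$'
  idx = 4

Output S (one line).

LF mapping: 3 2 4 1 0
Walk LF starting at row 4, prepending L[row]:
  step 1: row=4, L[4]='$', prepend. Next row=LF[4]=0
  step 2: row=0, L[0]='a', prepend. Next row=LF[0]=3
  step 3: row=3, L[3]='A', prepend. Next row=LF[3]=1
  step 4: row=1, L[1]='B', prepend. Next row=LF[1]=2
  step 5: row=2, L[2]='a', prepend. Next row=LF[2]=4
Reversed output: aBAa$

Answer: aBAa$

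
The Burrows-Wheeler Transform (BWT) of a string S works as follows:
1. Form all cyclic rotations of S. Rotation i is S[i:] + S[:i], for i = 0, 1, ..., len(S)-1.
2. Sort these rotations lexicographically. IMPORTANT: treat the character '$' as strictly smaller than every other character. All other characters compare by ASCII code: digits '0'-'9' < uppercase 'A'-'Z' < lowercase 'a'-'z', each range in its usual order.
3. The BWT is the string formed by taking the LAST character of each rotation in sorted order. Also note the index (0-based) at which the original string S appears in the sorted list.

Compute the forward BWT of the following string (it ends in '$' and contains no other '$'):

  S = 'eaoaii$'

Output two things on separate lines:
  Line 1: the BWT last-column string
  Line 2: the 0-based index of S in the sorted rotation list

Answer: ioe$iaa
3

Derivation:
All 7 rotations (rotation i = S[i:]+S[:i]):
  rot[0] = eaoaii$
  rot[1] = aoaii$e
  rot[2] = oaii$ea
  rot[3] = aii$eao
  rot[4] = ii$eaoa
  rot[5] = i$eaoai
  rot[6] = $eaoaii
Sorted (with $ < everything):
  sorted[0] = $eaoaii  (last char: 'i')
  sorted[1] = aii$eao  (last char: 'o')
  sorted[2] = aoaii$e  (last char: 'e')
  sorted[3] = eaoaii$  (last char: '$')
  sorted[4] = i$eaoai  (last char: 'i')
  sorted[5] = ii$eaoa  (last char: 'a')
  sorted[6] = oaii$ea  (last char: 'a')
Last column: ioe$iaa
Original string S is at sorted index 3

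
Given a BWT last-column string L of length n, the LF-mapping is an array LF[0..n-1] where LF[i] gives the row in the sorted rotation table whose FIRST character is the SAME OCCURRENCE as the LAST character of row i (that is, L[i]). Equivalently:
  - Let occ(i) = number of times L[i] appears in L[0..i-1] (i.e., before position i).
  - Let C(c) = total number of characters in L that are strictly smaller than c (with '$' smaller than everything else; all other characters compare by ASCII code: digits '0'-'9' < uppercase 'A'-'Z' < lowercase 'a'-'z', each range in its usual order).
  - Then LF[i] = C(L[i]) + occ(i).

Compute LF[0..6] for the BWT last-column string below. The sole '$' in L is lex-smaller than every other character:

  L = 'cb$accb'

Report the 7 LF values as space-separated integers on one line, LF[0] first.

Answer: 4 2 0 1 5 6 3

Derivation:
Char counts: '$':1, 'a':1, 'b':2, 'c':3
C (first-col start): C('$')=0, C('a')=1, C('b')=2, C('c')=4
L[0]='c': occ=0, LF[0]=C('c')+0=4+0=4
L[1]='b': occ=0, LF[1]=C('b')+0=2+0=2
L[2]='$': occ=0, LF[2]=C('$')+0=0+0=0
L[3]='a': occ=0, LF[3]=C('a')+0=1+0=1
L[4]='c': occ=1, LF[4]=C('c')+1=4+1=5
L[5]='c': occ=2, LF[5]=C('c')+2=4+2=6
L[6]='b': occ=1, LF[6]=C('b')+1=2+1=3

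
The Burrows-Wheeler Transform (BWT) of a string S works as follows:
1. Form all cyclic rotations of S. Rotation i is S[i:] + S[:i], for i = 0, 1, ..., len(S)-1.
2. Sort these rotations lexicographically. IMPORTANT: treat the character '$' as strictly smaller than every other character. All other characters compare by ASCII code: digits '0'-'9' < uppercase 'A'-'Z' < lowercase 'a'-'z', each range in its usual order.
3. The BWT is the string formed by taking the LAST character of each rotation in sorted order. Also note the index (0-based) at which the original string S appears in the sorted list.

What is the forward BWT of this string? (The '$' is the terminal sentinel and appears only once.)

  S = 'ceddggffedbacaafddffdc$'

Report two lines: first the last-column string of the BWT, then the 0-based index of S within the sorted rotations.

All 23 rotations (rotation i = S[i:]+S[:i]):
  rot[0] = ceddggffedbacaafddffdc$
  rot[1] = eddggffedbacaafddffdc$c
  rot[2] = ddggffedbacaafddffdc$ce
  rot[3] = dggffedbacaafddffdc$ced
  rot[4] = ggffedbacaafddffdc$cedd
  rot[5] = gffedbacaafddffdc$ceddg
  rot[6] = ffedbacaafddffdc$ceddgg
  rot[7] = fedbacaafddffdc$ceddggf
  rot[8] = edbacaafddffdc$ceddggff
  rot[9] = dbacaafddffdc$ceddggffe
  rot[10] = bacaafddffdc$ceddggffed
  rot[11] = acaafddffdc$ceddggffedb
  rot[12] = caafddffdc$ceddggffedba
  rot[13] = aafddffdc$ceddggffedbac
  rot[14] = afddffdc$ceddggffedbaca
  rot[15] = fddffdc$ceddggffedbacaa
  rot[16] = ddffdc$ceddggffedbacaaf
  rot[17] = dffdc$ceddggffedbacaafd
  rot[18] = ffdc$ceddggffedbacaafdd
  rot[19] = fdc$ceddggffedbacaafddf
  rot[20] = dc$ceddggffedbacaafddff
  rot[21] = c$ceddggffedbacaafddffd
  rot[22] = $ceddggffedbacaafddffdc
Sorted (with $ < everything):
  sorted[0] = $ceddggffedbacaafddffdc  (last char: 'c')
  sorted[1] = aafddffdc$ceddggffedbac  (last char: 'c')
  sorted[2] = acaafddffdc$ceddggffedb  (last char: 'b')
  sorted[3] = afddffdc$ceddggffedbaca  (last char: 'a')
  sorted[4] = bacaafddffdc$ceddggffed  (last char: 'd')
  sorted[5] = c$ceddggffedbacaafddffd  (last char: 'd')
  sorted[6] = caafddffdc$ceddggffedba  (last char: 'a')
  sorted[7] = ceddggffedbacaafddffdc$  (last char: '$')
  sorted[8] = dbacaafddffdc$ceddggffe  (last char: 'e')
  sorted[9] = dc$ceddggffedbacaafddff  (last char: 'f')
  sorted[10] = ddffdc$ceddggffedbacaaf  (last char: 'f')
  sorted[11] = ddggffedbacaafddffdc$ce  (last char: 'e')
  sorted[12] = dffdc$ceddggffedbacaafd  (last char: 'd')
  sorted[13] = dggffedbacaafddffdc$ced  (last char: 'd')
  sorted[14] = edbacaafddffdc$ceddggff  (last char: 'f')
  sorted[15] = eddggffedbacaafddffdc$c  (last char: 'c')
  sorted[16] = fdc$ceddggffedbacaafddf  (last char: 'f')
  sorted[17] = fddffdc$ceddggffedbacaa  (last char: 'a')
  sorted[18] = fedbacaafddffdc$ceddggf  (last char: 'f')
  sorted[19] = ffdc$ceddggffedbacaafdd  (last char: 'd')
  sorted[20] = ffedbacaafddffdc$ceddgg  (last char: 'g')
  sorted[21] = gffedbacaafddffdc$ceddg  (last char: 'g')
  sorted[22] = ggffedbacaafddffdc$cedd  (last char: 'd')
Last column: ccbadda$effeddfcfafdggd
Original string S is at sorted index 7

Answer: ccbadda$effeddfcfafdggd
7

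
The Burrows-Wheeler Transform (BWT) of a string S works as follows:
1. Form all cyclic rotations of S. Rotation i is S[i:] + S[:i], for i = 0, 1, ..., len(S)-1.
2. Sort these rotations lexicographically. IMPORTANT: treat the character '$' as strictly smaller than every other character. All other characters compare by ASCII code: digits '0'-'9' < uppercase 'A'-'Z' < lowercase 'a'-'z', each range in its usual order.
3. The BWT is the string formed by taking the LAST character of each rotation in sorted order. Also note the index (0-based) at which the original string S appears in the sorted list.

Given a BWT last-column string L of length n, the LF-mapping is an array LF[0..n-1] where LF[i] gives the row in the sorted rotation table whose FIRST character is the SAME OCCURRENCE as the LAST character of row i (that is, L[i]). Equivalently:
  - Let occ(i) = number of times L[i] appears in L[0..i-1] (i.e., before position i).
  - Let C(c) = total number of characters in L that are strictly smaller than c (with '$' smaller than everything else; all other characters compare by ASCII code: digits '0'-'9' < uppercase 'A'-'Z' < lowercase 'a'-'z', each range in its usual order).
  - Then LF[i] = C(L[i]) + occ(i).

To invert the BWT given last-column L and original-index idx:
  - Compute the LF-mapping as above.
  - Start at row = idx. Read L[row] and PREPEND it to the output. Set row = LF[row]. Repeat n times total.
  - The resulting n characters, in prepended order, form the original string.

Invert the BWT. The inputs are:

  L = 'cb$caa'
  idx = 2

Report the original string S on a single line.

LF mapping: 4 3 0 5 1 2
Walk LF starting at row 2, prepending L[row]:
  step 1: row=2, L[2]='$', prepend. Next row=LF[2]=0
  step 2: row=0, L[0]='c', prepend. Next row=LF[0]=4
  step 3: row=4, L[4]='a', prepend. Next row=LF[4]=1
  step 4: row=1, L[1]='b', prepend. Next row=LF[1]=3
  step 5: row=3, L[3]='c', prepend. Next row=LF[3]=5
  step 6: row=5, L[5]='a', prepend. Next row=LF[5]=2
Reversed output: acbac$

Answer: acbac$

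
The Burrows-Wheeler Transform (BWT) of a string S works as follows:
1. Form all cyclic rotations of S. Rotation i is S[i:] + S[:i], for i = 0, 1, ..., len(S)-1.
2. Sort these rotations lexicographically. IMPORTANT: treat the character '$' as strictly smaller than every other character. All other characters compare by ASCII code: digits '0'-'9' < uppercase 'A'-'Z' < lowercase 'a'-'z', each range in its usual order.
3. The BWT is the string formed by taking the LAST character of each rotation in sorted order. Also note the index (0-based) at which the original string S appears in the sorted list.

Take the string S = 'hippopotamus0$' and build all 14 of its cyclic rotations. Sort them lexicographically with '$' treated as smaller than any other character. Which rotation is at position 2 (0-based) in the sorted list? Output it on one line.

All 14 rotations (rotation i = S[i:]+S[:i]):
  rot[0] = hippopotamus0$
  rot[1] = ippopotamus0$h
  rot[2] = ppopotamus0$hi
  rot[3] = popotamus0$hip
  rot[4] = opotamus0$hipp
  rot[5] = potamus0$hippo
  rot[6] = otamus0$hippop
  rot[7] = tamus0$hippopo
  rot[8] = amus0$hippopot
  rot[9] = mus0$hippopota
  rot[10] = us0$hippopotam
  rot[11] = s0$hippopotamu
  rot[12] = 0$hippopotamus
  rot[13] = $hippopotamus0
Sorted (with $ < everything):
  sorted[0] = $hippopotamus0
  sorted[1] = 0$hippopotamus
  sorted[2] = amus0$hippopot
  sorted[3] = hippopotamus0$
  sorted[4] = ippopotamus0$h
  sorted[5] = mus0$hippopota
  sorted[6] = opotamus0$hipp
  sorted[7] = otamus0$hippop
  sorted[8] = popotamus0$hip
  sorted[9] = potamus0$hippo
  sorted[10] = ppopotamus0$hi
  sorted[11] = s0$hippopotamu
  sorted[12] = tamus0$hippopo
  sorted[13] = us0$hippopotam
sorted[2] = amus0$hippopot

Answer: amus0$hippopot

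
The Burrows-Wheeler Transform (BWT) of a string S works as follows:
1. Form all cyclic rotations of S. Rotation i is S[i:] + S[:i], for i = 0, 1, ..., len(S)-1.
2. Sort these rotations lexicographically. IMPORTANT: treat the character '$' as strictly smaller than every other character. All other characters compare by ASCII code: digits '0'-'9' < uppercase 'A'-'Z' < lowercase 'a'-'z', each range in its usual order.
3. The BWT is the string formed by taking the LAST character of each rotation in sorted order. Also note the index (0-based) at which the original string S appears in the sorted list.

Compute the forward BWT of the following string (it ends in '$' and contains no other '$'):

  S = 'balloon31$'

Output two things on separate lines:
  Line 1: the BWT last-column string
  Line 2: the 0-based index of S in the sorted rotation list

All 10 rotations (rotation i = S[i:]+S[:i]):
  rot[0] = balloon31$
  rot[1] = alloon31$b
  rot[2] = lloon31$ba
  rot[3] = loon31$bal
  rot[4] = oon31$ball
  rot[5] = on31$ballo
  rot[6] = n31$balloo
  rot[7] = 31$balloon
  rot[8] = 1$balloon3
  rot[9] = $balloon31
Sorted (with $ < everything):
  sorted[0] = $balloon31  (last char: '1')
  sorted[1] = 1$balloon3  (last char: '3')
  sorted[2] = 31$balloon  (last char: 'n')
  sorted[3] = alloon31$b  (last char: 'b')
  sorted[4] = balloon31$  (last char: '$')
  sorted[5] = lloon31$ba  (last char: 'a')
  sorted[6] = loon31$bal  (last char: 'l')
  sorted[7] = n31$balloo  (last char: 'o')
  sorted[8] = on31$ballo  (last char: 'o')
  sorted[9] = oon31$ball  (last char: 'l')
Last column: 13nb$alool
Original string S is at sorted index 4

Answer: 13nb$alool
4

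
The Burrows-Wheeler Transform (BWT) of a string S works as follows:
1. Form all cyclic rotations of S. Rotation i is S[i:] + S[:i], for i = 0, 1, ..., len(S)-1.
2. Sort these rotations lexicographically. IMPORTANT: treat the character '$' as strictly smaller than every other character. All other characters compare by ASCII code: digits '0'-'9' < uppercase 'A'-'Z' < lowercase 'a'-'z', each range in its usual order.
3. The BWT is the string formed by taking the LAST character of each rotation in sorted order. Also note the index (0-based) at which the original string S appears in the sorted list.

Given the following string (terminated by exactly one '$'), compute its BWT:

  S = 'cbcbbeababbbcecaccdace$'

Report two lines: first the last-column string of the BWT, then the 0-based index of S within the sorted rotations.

All 23 rotations (rotation i = S[i:]+S[:i]):
  rot[0] = cbcbbeababbbcecaccdace$
  rot[1] = bcbbeababbbcecaccdace$c
  rot[2] = cbbeababbbcecaccdace$cb
  rot[3] = bbeababbbcecaccdace$cbc
  rot[4] = beababbbcecaccdace$cbcb
  rot[5] = eababbbcecaccdace$cbcbb
  rot[6] = ababbbcecaccdace$cbcbbe
  rot[7] = babbbcecaccdace$cbcbbea
  rot[8] = abbbcecaccdace$cbcbbeab
  rot[9] = bbbcecaccdace$cbcbbeaba
  rot[10] = bbcecaccdace$cbcbbeabab
  rot[11] = bcecaccdace$cbcbbeababb
  rot[12] = cecaccdace$cbcbbeababbb
  rot[13] = ecaccdace$cbcbbeababbbc
  rot[14] = caccdace$cbcbbeababbbce
  rot[15] = accdace$cbcbbeababbbcec
  rot[16] = ccdace$cbcbbeababbbceca
  rot[17] = cdace$cbcbbeababbbcecac
  rot[18] = dace$cbcbbeababbbcecacc
  rot[19] = ace$cbcbbeababbbcecaccd
  rot[20] = ce$cbcbbeababbbcecaccda
  rot[21] = e$cbcbbeababbbcecaccdac
  rot[22] = $cbcbbeababbbcecaccdace
Sorted (with $ < everything):
  sorted[0] = $cbcbbeababbbcecaccdace  (last char: 'e')
  sorted[1] = ababbbcecaccdace$cbcbbe  (last char: 'e')
  sorted[2] = abbbcecaccdace$cbcbbeab  (last char: 'b')
  sorted[3] = accdace$cbcbbeababbbcec  (last char: 'c')
  sorted[4] = ace$cbcbbeababbbcecaccd  (last char: 'd')
  sorted[5] = babbbcecaccdace$cbcbbea  (last char: 'a')
  sorted[6] = bbbcecaccdace$cbcbbeaba  (last char: 'a')
  sorted[7] = bbcecaccdace$cbcbbeabab  (last char: 'b')
  sorted[8] = bbeababbbcecaccdace$cbc  (last char: 'c')
  sorted[9] = bcbbeababbbcecaccdace$c  (last char: 'c')
  sorted[10] = bcecaccdace$cbcbbeababb  (last char: 'b')
  sorted[11] = beababbbcecaccdace$cbcb  (last char: 'b')
  sorted[12] = caccdace$cbcbbeababbbce  (last char: 'e')
  sorted[13] = cbbeababbbcecaccdace$cb  (last char: 'b')
  sorted[14] = cbcbbeababbbcecaccdace$  (last char: '$')
  sorted[15] = ccdace$cbcbbeababbbceca  (last char: 'a')
  sorted[16] = cdace$cbcbbeababbbcecac  (last char: 'c')
  sorted[17] = ce$cbcbbeababbbcecaccda  (last char: 'a')
  sorted[18] = cecaccdace$cbcbbeababbb  (last char: 'b')
  sorted[19] = dace$cbcbbeababbbcecacc  (last char: 'c')
  sorted[20] = e$cbcbbeababbbcecaccdac  (last char: 'c')
  sorted[21] = eababbbcecaccdace$cbcbb  (last char: 'b')
  sorted[22] = ecaccdace$cbcbbeababbbc  (last char: 'c')
Last column: eebcdaabccbbeb$acabccbc
Original string S is at sorted index 14

Answer: eebcdaabccbbeb$acabccbc
14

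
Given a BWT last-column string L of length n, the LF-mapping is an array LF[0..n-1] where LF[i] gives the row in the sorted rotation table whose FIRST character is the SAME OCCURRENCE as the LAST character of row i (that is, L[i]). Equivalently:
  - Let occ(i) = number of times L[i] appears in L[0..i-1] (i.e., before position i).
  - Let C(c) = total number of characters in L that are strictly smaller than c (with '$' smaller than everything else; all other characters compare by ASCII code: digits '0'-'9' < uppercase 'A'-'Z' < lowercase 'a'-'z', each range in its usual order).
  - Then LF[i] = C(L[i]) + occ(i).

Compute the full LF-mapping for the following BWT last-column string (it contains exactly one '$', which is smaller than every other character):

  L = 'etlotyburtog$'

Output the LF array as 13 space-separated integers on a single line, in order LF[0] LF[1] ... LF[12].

Answer: 2 8 4 5 9 12 1 11 7 10 6 3 0

Derivation:
Char counts: '$':1, 'b':1, 'e':1, 'g':1, 'l':1, 'o':2, 'r':1, 't':3, 'u':1, 'y':1
C (first-col start): C('$')=0, C('b')=1, C('e')=2, C('g')=3, C('l')=4, C('o')=5, C('r')=7, C('t')=8, C('u')=11, C('y')=12
L[0]='e': occ=0, LF[0]=C('e')+0=2+0=2
L[1]='t': occ=0, LF[1]=C('t')+0=8+0=8
L[2]='l': occ=0, LF[2]=C('l')+0=4+0=4
L[3]='o': occ=0, LF[3]=C('o')+0=5+0=5
L[4]='t': occ=1, LF[4]=C('t')+1=8+1=9
L[5]='y': occ=0, LF[5]=C('y')+0=12+0=12
L[6]='b': occ=0, LF[6]=C('b')+0=1+0=1
L[7]='u': occ=0, LF[7]=C('u')+0=11+0=11
L[8]='r': occ=0, LF[8]=C('r')+0=7+0=7
L[9]='t': occ=2, LF[9]=C('t')+2=8+2=10
L[10]='o': occ=1, LF[10]=C('o')+1=5+1=6
L[11]='g': occ=0, LF[11]=C('g')+0=3+0=3
L[12]='$': occ=0, LF[12]=C('$')+0=0+0=0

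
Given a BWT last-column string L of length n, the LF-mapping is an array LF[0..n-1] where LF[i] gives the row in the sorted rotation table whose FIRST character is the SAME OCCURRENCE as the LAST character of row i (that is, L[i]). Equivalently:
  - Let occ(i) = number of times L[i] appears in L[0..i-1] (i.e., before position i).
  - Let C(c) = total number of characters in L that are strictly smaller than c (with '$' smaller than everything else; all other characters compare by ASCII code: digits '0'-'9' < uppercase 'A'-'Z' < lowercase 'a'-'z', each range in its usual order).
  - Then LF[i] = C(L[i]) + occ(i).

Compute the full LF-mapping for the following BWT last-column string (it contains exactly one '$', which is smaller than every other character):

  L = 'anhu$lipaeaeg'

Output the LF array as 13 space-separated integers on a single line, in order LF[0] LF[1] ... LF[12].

Char counts: '$':1, 'a':3, 'e':2, 'g':1, 'h':1, 'i':1, 'l':1, 'n':1, 'p':1, 'u':1
C (first-col start): C('$')=0, C('a')=1, C('e')=4, C('g')=6, C('h')=7, C('i')=8, C('l')=9, C('n')=10, C('p')=11, C('u')=12
L[0]='a': occ=0, LF[0]=C('a')+0=1+0=1
L[1]='n': occ=0, LF[1]=C('n')+0=10+0=10
L[2]='h': occ=0, LF[2]=C('h')+0=7+0=7
L[3]='u': occ=0, LF[3]=C('u')+0=12+0=12
L[4]='$': occ=0, LF[4]=C('$')+0=0+0=0
L[5]='l': occ=0, LF[5]=C('l')+0=9+0=9
L[6]='i': occ=0, LF[6]=C('i')+0=8+0=8
L[7]='p': occ=0, LF[7]=C('p')+0=11+0=11
L[8]='a': occ=1, LF[8]=C('a')+1=1+1=2
L[9]='e': occ=0, LF[9]=C('e')+0=4+0=4
L[10]='a': occ=2, LF[10]=C('a')+2=1+2=3
L[11]='e': occ=1, LF[11]=C('e')+1=4+1=5
L[12]='g': occ=0, LF[12]=C('g')+0=6+0=6

Answer: 1 10 7 12 0 9 8 11 2 4 3 5 6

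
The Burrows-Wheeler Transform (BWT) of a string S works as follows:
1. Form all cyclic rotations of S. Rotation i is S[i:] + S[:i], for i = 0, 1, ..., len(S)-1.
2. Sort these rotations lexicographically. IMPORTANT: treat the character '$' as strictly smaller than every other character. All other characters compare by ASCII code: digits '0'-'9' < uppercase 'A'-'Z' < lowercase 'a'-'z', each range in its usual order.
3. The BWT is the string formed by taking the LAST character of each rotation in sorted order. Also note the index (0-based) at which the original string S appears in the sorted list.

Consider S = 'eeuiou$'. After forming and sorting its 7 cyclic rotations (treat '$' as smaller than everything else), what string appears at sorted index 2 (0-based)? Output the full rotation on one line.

Answer: euiou$e

Derivation:
All 7 rotations (rotation i = S[i:]+S[:i]):
  rot[0] = eeuiou$
  rot[1] = euiou$e
  rot[2] = uiou$ee
  rot[3] = iou$eeu
  rot[4] = ou$eeui
  rot[5] = u$eeuio
  rot[6] = $eeuiou
Sorted (with $ < everything):
  sorted[0] = $eeuiou
  sorted[1] = eeuiou$
  sorted[2] = euiou$e
  sorted[3] = iou$eeu
  sorted[4] = ou$eeui
  sorted[5] = u$eeuio
  sorted[6] = uiou$ee
sorted[2] = euiou$e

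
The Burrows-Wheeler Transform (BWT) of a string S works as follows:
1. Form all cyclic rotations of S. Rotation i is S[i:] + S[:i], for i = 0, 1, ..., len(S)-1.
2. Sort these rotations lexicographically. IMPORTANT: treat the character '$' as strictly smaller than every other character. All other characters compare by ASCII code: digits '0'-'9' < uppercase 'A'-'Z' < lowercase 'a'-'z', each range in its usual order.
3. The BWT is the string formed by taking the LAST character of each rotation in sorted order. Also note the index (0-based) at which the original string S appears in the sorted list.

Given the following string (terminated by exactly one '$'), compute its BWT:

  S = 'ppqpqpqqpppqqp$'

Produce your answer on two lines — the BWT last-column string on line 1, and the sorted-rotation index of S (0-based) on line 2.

Answer: pqq$ppqpqqqpppp
3

Derivation:
All 15 rotations (rotation i = S[i:]+S[:i]):
  rot[0] = ppqpqpqqpppqqp$
  rot[1] = pqpqpqqpppqqp$p
  rot[2] = qpqpqqpppqqp$pp
  rot[3] = pqpqqpppqqp$ppq
  rot[4] = qpqqpppqqp$ppqp
  rot[5] = pqqpppqqp$ppqpq
  rot[6] = qqpppqqp$ppqpqp
  rot[7] = qpppqqp$ppqpqpq
  rot[8] = pppqqp$ppqpqpqq
  rot[9] = ppqqp$ppqpqpqqp
  rot[10] = pqqp$ppqpqpqqpp
  rot[11] = qqp$ppqpqpqqppp
  rot[12] = qp$ppqpqpqqpppq
  rot[13] = p$ppqpqpqqpppqq
  rot[14] = $ppqpqpqqpppqqp
Sorted (with $ < everything):
  sorted[0] = $ppqpqpqqpppqqp  (last char: 'p')
  sorted[1] = p$ppqpqpqqpppqq  (last char: 'q')
  sorted[2] = pppqqp$ppqpqpqq  (last char: 'q')
  sorted[3] = ppqpqpqqpppqqp$  (last char: '$')
  sorted[4] = ppqqp$ppqpqpqqp  (last char: 'p')
  sorted[5] = pqpqpqqpppqqp$p  (last char: 'p')
  sorted[6] = pqpqqpppqqp$ppq  (last char: 'q')
  sorted[7] = pqqp$ppqpqpqqpp  (last char: 'p')
  sorted[8] = pqqpppqqp$ppqpq  (last char: 'q')
  sorted[9] = qp$ppqpqpqqpppq  (last char: 'q')
  sorted[10] = qpppqqp$ppqpqpq  (last char: 'q')
  sorted[11] = qpqpqqpppqqp$pp  (last char: 'p')
  sorted[12] = qpqqpppqqp$ppqp  (last char: 'p')
  sorted[13] = qqp$ppqpqpqqppp  (last char: 'p')
  sorted[14] = qqpppqqp$ppqpqp  (last char: 'p')
Last column: pqq$ppqpqqqpppp
Original string S is at sorted index 3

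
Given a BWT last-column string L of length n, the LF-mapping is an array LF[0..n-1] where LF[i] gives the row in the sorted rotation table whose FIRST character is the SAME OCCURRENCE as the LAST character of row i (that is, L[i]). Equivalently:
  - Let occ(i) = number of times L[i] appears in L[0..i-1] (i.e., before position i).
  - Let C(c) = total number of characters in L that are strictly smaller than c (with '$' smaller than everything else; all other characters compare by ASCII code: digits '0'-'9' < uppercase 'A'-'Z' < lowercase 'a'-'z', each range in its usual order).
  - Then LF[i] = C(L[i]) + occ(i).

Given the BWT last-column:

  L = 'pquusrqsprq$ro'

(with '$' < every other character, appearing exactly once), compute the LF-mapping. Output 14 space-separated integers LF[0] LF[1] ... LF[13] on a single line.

Answer: 2 4 12 13 10 7 5 11 3 8 6 0 9 1

Derivation:
Char counts: '$':1, 'o':1, 'p':2, 'q':3, 'r':3, 's':2, 'u':2
C (first-col start): C('$')=0, C('o')=1, C('p')=2, C('q')=4, C('r')=7, C('s')=10, C('u')=12
L[0]='p': occ=0, LF[0]=C('p')+0=2+0=2
L[1]='q': occ=0, LF[1]=C('q')+0=4+0=4
L[2]='u': occ=0, LF[2]=C('u')+0=12+0=12
L[3]='u': occ=1, LF[3]=C('u')+1=12+1=13
L[4]='s': occ=0, LF[4]=C('s')+0=10+0=10
L[5]='r': occ=0, LF[5]=C('r')+0=7+0=7
L[6]='q': occ=1, LF[6]=C('q')+1=4+1=5
L[7]='s': occ=1, LF[7]=C('s')+1=10+1=11
L[8]='p': occ=1, LF[8]=C('p')+1=2+1=3
L[9]='r': occ=1, LF[9]=C('r')+1=7+1=8
L[10]='q': occ=2, LF[10]=C('q')+2=4+2=6
L[11]='$': occ=0, LF[11]=C('$')+0=0+0=0
L[12]='r': occ=2, LF[12]=C('r')+2=7+2=9
L[13]='o': occ=0, LF[13]=C('o')+0=1+0=1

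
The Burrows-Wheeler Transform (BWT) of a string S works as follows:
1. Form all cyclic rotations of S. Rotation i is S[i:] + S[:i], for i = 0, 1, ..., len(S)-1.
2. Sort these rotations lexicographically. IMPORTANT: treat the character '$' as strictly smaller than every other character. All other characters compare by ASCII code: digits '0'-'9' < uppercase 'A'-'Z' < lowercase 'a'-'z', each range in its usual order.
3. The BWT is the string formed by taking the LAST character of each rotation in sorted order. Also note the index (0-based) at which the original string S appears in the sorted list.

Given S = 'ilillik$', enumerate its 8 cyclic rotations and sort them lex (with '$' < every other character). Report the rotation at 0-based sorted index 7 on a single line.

All 8 rotations (rotation i = S[i:]+S[:i]):
  rot[0] = ilillik$
  rot[1] = lillik$i
  rot[2] = illik$il
  rot[3] = llik$ili
  rot[4] = lik$ilil
  rot[5] = ik$ilill
  rot[6] = k$ililli
  rot[7] = $ilillik
Sorted (with $ < everything):
  sorted[0] = $ilillik
  sorted[1] = ik$ilill
  sorted[2] = ilillik$
  sorted[3] = illik$il
  sorted[4] = k$ililli
  sorted[5] = lik$ilil
  sorted[6] = lillik$i
  sorted[7] = llik$ili
sorted[7] = llik$ili

Answer: llik$ili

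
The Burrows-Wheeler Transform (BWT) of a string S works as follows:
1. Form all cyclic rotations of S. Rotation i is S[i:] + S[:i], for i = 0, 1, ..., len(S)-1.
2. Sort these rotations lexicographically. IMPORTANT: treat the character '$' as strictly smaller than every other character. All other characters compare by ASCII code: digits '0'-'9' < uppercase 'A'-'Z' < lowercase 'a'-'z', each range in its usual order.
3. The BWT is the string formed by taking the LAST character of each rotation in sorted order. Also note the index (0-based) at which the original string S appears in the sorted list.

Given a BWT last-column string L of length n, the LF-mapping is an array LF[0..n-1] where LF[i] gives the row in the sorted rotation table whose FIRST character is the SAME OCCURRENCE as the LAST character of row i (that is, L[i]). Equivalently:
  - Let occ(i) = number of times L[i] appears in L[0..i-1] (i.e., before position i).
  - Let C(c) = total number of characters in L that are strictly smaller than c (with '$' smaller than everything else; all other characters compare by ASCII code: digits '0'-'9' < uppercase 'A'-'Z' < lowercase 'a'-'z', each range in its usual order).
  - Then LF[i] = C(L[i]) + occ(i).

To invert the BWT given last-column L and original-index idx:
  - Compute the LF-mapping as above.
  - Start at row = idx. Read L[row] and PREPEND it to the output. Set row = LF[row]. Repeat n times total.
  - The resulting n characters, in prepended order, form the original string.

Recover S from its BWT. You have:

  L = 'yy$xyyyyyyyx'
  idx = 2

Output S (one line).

LF mapping: 3 4 0 1 5 6 7 8 9 10 11 2
Walk LF starting at row 2, prepending L[row]:
  step 1: row=2, L[2]='$', prepend. Next row=LF[2]=0
  step 2: row=0, L[0]='y', prepend. Next row=LF[0]=3
  step 3: row=3, L[3]='x', prepend. Next row=LF[3]=1
  step 4: row=1, L[1]='y', prepend. Next row=LF[1]=4
  step 5: row=4, L[4]='y', prepend. Next row=LF[4]=5
  step 6: row=5, L[5]='y', prepend. Next row=LF[5]=6
  step 7: row=6, L[6]='y', prepend. Next row=LF[6]=7
  step 8: row=7, L[7]='y', prepend. Next row=LF[7]=8
  step 9: row=8, L[8]='y', prepend. Next row=LF[8]=9
  step 10: row=9, L[9]='y', prepend. Next row=LF[9]=10
  step 11: row=10, L[10]='y', prepend. Next row=LF[10]=11
  step 12: row=11, L[11]='x', prepend. Next row=LF[11]=2
Reversed output: xyyyyyyyyxy$

Answer: xyyyyyyyyxy$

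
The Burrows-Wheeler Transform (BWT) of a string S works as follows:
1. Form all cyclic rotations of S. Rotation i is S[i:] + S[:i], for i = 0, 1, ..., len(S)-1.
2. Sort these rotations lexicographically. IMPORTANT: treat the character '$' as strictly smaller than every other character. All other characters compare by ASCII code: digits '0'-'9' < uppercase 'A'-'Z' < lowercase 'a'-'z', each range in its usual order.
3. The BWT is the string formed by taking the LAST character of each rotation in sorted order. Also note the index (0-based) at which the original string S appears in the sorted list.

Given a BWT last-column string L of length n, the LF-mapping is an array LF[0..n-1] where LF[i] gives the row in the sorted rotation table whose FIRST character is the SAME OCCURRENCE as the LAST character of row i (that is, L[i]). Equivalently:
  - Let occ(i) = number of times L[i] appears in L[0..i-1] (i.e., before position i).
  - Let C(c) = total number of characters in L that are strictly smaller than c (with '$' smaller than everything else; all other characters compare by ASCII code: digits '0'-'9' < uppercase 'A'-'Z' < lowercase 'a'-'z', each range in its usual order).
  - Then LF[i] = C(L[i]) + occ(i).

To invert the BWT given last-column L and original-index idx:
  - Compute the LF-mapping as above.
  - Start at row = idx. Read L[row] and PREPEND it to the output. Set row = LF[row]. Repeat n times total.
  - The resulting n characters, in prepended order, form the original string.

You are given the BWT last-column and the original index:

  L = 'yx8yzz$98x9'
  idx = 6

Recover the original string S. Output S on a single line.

Answer: xz9zx88y9y$

Derivation:
LF mapping: 7 5 1 8 9 10 0 3 2 6 4
Walk LF starting at row 6, prepending L[row]:
  step 1: row=6, L[6]='$', prepend. Next row=LF[6]=0
  step 2: row=0, L[0]='y', prepend. Next row=LF[0]=7
  step 3: row=7, L[7]='9', prepend. Next row=LF[7]=3
  step 4: row=3, L[3]='y', prepend. Next row=LF[3]=8
  step 5: row=8, L[8]='8', prepend. Next row=LF[8]=2
  step 6: row=2, L[2]='8', prepend. Next row=LF[2]=1
  step 7: row=1, L[1]='x', prepend. Next row=LF[1]=5
  step 8: row=5, L[5]='z', prepend. Next row=LF[5]=10
  step 9: row=10, L[10]='9', prepend. Next row=LF[10]=4
  step 10: row=4, L[4]='z', prepend. Next row=LF[4]=9
  step 11: row=9, L[9]='x', prepend. Next row=LF[9]=6
Reversed output: xz9zx88y9y$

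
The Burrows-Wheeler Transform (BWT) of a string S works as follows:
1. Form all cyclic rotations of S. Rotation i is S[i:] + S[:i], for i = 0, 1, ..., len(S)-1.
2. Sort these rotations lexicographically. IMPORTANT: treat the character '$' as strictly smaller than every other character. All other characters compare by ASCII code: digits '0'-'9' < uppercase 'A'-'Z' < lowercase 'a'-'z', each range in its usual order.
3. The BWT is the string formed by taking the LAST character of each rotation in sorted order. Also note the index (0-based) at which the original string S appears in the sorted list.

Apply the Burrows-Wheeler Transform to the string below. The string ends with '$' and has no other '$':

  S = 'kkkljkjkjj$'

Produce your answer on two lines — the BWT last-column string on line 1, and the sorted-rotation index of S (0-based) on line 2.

All 11 rotations (rotation i = S[i:]+S[:i]):
  rot[0] = kkkljkjkjj$
  rot[1] = kkljkjkjj$k
  rot[2] = kljkjkjj$kk
  rot[3] = ljkjkjj$kkk
  rot[4] = jkjkjj$kkkl
  rot[5] = kjkjj$kkklj
  rot[6] = jkjj$kkkljk
  rot[7] = kjj$kkkljkj
  rot[8] = jj$kkkljkjk
  rot[9] = j$kkkljkjkj
  rot[10] = $kkkljkjkjj
Sorted (with $ < everything):
  sorted[0] = $kkkljkjkjj  (last char: 'j')
  sorted[1] = j$kkkljkjkj  (last char: 'j')
  sorted[2] = jj$kkkljkjk  (last char: 'k')
  sorted[3] = jkjj$kkkljk  (last char: 'k')
  sorted[4] = jkjkjj$kkkl  (last char: 'l')
  sorted[5] = kjj$kkkljkj  (last char: 'j')
  sorted[6] = kjkjj$kkklj  (last char: 'j')
  sorted[7] = kkkljkjkjj$  (last char: '$')
  sorted[8] = kkljkjkjj$k  (last char: 'k')
  sorted[9] = kljkjkjj$kk  (last char: 'k')
  sorted[10] = ljkjkjj$kkk  (last char: 'k')
Last column: jjkkljj$kkk
Original string S is at sorted index 7

Answer: jjkkljj$kkk
7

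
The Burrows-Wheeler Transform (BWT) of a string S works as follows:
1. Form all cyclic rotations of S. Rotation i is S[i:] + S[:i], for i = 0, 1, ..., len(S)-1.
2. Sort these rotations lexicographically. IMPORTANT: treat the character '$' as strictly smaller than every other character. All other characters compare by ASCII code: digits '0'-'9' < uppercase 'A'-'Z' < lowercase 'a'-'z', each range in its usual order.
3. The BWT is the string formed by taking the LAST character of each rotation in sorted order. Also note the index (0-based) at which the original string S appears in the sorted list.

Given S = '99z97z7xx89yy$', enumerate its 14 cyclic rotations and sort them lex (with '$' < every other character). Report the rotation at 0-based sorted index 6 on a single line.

All 14 rotations (rotation i = S[i:]+S[:i]):
  rot[0] = 99z97z7xx89yy$
  rot[1] = 9z97z7xx89yy$9
  rot[2] = z97z7xx89yy$99
  rot[3] = 97z7xx89yy$99z
  rot[4] = 7z7xx89yy$99z9
  rot[5] = z7xx89yy$99z97
  rot[6] = 7xx89yy$99z97z
  rot[7] = xx89yy$99z97z7
  rot[8] = x89yy$99z97z7x
  rot[9] = 89yy$99z97z7xx
  rot[10] = 9yy$99z97z7xx8
  rot[11] = yy$99z97z7xx89
  rot[12] = y$99z97z7xx89y
  rot[13] = $99z97z7xx89yy
Sorted (with $ < everything):
  sorted[0] = $99z97z7xx89yy
  sorted[1] = 7xx89yy$99z97z
  sorted[2] = 7z7xx89yy$99z9
  sorted[3] = 89yy$99z97z7xx
  sorted[4] = 97z7xx89yy$99z
  sorted[5] = 99z97z7xx89yy$
  sorted[6] = 9yy$99z97z7xx8
  sorted[7] = 9z97z7xx89yy$9
  sorted[8] = x89yy$99z97z7x
  sorted[9] = xx89yy$99z97z7
  sorted[10] = y$99z97z7xx89y
  sorted[11] = yy$99z97z7xx89
  sorted[12] = z7xx89yy$99z97
  sorted[13] = z97z7xx89yy$99
sorted[6] = 9yy$99z97z7xx8

Answer: 9yy$99z97z7xx8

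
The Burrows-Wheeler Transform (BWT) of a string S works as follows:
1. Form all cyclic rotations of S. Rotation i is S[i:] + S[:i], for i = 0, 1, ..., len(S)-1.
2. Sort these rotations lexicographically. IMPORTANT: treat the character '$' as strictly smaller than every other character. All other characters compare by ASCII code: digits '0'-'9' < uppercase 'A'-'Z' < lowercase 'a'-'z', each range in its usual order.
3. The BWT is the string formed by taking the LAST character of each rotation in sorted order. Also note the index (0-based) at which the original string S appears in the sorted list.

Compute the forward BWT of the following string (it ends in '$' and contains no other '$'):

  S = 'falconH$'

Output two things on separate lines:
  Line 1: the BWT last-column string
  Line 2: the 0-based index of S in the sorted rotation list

All 8 rotations (rotation i = S[i:]+S[:i]):
  rot[0] = falconH$
  rot[1] = alconH$f
  rot[2] = lconH$fa
  rot[3] = conH$fal
  rot[4] = onH$falc
  rot[5] = nH$falco
  rot[6] = H$falcon
  rot[7] = $falconH
Sorted (with $ < everything):
  sorted[0] = $falconH  (last char: 'H')
  sorted[1] = H$falcon  (last char: 'n')
  sorted[2] = alconH$f  (last char: 'f')
  sorted[3] = conH$fal  (last char: 'l')
  sorted[4] = falconH$  (last char: '$')
  sorted[5] = lconH$fa  (last char: 'a')
  sorted[6] = nH$falco  (last char: 'o')
  sorted[7] = onH$falc  (last char: 'c')
Last column: Hnfl$aoc
Original string S is at sorted index 4

Answer: Hnfl$aoc
4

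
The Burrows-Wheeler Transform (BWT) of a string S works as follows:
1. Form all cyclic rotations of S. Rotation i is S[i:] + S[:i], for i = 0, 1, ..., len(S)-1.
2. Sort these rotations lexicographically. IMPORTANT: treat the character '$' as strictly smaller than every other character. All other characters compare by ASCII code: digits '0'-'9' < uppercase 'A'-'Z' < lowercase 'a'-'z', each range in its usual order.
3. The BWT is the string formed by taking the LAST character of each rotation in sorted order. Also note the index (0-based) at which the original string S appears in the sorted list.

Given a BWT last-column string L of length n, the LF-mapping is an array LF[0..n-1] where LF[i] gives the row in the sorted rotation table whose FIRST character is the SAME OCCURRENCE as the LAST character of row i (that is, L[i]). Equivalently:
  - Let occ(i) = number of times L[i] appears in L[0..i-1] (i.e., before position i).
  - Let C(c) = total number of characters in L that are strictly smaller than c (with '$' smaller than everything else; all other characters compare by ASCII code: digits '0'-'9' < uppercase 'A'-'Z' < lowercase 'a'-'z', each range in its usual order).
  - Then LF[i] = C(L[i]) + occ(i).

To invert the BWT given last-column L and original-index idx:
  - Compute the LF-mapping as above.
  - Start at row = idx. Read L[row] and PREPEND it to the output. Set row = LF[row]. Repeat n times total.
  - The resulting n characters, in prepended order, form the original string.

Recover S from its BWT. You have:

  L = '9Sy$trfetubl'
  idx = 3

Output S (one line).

Answer: butterflyS9$

Derivation:
LF mapping: 1 2 11 0 8 7 5 4 9 10 3 6
Walk LF starting at row 3, prepending L[row]:
  step 1: row=3, L[3]='$', prepend. Next row=LF[3]=0
  step 2: row=0, L[0]='9', prepend. Next row=LF[0]=1
  step 3: row=1, L[1]='S', prepend. Next row=LF[1]=2
  step 4: row=2, L[2]='y', prepend. Next row=LF[2]=11
  step 5: row=11, L[11]='l', prepend. Next row=LF[11]=6
  step 6: row=6, L[6]='f', prepend. Next row=LF[6]=5
  step 7: row=5, L[5]='r', prepend. Next row=LF[5]=7
  step 8: row=7, L[7]='e', prepend. Next row=LF[7]=4
  step 9: row=4, L[4]='t', prepend. Next row=LF[4]=8
  step 10: row=8, L[8]='t', prepend. Next row=LF[8]=9
  step 11: row=9, L[9]='u', prepend. Next row=LF[9]=10
  step 12: row=10, L[10]='b', prepend. Next row=LF[10]=3
Reversed output: butterflyS9$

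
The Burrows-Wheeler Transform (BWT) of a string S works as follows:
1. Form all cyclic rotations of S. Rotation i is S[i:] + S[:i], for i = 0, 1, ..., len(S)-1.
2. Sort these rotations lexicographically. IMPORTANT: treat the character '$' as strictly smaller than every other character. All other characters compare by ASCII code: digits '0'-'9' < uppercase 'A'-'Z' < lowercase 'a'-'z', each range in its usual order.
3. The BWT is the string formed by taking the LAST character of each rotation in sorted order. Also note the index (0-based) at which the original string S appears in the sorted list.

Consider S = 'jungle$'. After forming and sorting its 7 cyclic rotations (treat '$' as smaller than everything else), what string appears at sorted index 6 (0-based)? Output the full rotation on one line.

All 7 rotations (rotation i = S[i:]+S[:i]):
  rot[0] = jungle$
  rot[1] = ungle$j
  rot[2] = ngle$ju
  rot[3] = gle$jun
  rot[4] = le$jung
  rot[5] = e$jungl
  rot[6] = $jungle
Sorted (with $ < everything):
  sorted[0] = $jungle
  sorted[1] = e$jungl
  sorted[2] = gle$jun
  sorted[3] = jungle$
  sorted[4] = le$jung
  sorted[5] = ngle$ju
  sorted[6] = ungle$j
sorted[6] = ungle$j

Answer: ungle$j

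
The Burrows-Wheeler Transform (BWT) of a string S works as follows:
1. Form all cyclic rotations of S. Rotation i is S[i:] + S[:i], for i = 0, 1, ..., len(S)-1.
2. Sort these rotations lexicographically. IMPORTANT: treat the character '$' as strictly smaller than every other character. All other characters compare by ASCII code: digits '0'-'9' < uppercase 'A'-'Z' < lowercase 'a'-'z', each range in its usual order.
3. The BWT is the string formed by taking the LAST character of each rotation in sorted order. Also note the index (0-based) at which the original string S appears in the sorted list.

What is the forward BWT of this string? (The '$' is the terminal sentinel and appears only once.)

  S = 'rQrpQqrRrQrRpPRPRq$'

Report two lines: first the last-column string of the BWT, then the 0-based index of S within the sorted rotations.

Answer: qpRprrPrPrRrRQR$QqQ
15

Derivation:
All 19 rotations (rotation i = S[i:]+S[:i]):
  rot[0] = rQrpQqrRrQrRpPRPRq$
  rot[1] = QrpQqrRrQrRpPRPRq$r
  rot[2] = rpQqrRrQrRpPRPRq$rQ
  rot[3] = pQqrRrQrRpPRPRq$rQr
  rot[4] = QqrRrQrRpPRPRq$rQrp
  rot[5] = qrRrQrRpPRPRq$rQrpQ
  rot[6] = rRrQrRpPRPRq$rQrpQq
  rot[7] = RrQrRpPRPRq$rQrpQqr
  rot[8] = rQrRpPRPRq$rQrpQqrR
  rot[9] = QrRpPRPRq$rQrpQqrRr
  rot[10] = rRpPRPRq$rQrpQqrRrQ
  rot[11] = RpPRPRq$rQrpQqrRrQr
  rot[12] = pPRPRq$rQrpQqrRrQrR
  rot[13] = PRPRq$rQrpQqrRrQrRp
  rot[14] = RPRq$rQrpQqrRrQrRpP
  rot[15] = PRq$rQrpQqrRrQrRpPR
  rot[16] = Rq$rQrpQqrRrQrRpPRP
  rot[17] = q$rQrpQqrRrQrRpPRPR
  rot[18] = $rQrpQqrRrQrRpPRPRq
Sorted (with $ < everything):
  sorted[0] = $rQrpQqrRrQrRpPRPRq  (last char: 'q')
  sorted[1] = PRPRq$rQrpQqrRrQrRp  (last char: 'p')
  sorted[2] = PRq$rQrpQqrRrQrRpPR  (last char: 'R')
  sorted[3] = QqrRrQrRpPRPRq$rQrp  (last char: 'p')
  sorted[4] = QrRpPRPRq$rQrpQqrRr  (last char: 'r')
  sorted[5] = QrpQqrRrQrRpPRPRq$r  (last char: 'r')
  sorted[6] = RPRq$rQrpQqrRrQrRpP  (last char: 'P')
  sorted[7] = RpPRPRq$rQrpQqrRrQr  (last char: 'r')
  sorted[8] = Rq$rQrpQqrRrQrRpPRP  (last char: 'P')
  sorted[9] = RrQrRpPRPRq$rQrpQqr  (last char: 'r')
  sorted[10] = pPRPRq$rQrpQqrRrQrR  (last char: 'R')
  sorted[11] = pQqrRrQrRpPRPRq$rQr  (last char: 'r')
  sorted[12] = q$rQrpQqrRrQrRpPRPR  (last char: 'R')
  sorted[13] = qrRrQrRpPRPRq$rQrpQ  (last char: 'Q')
  sorted[14] = rQrRpPRPRq$rQrpQqrR  (last char: 'R')
  sorted[15] = rQrpQqrRrQrRpPRPRq$  (last char: '$')
  sorted[16] = rRpPRPRq$rQrpQqrRrQ  (last char: 'Q')
  sorted[17] = rRrQrRpPRPRq$rQrpQq  (last char: 'q')
  sorted[18] = rpQqrRrQrRpPRPRq$rQ  (last char: 'Q')
Last column: qpRprrPrPrRrRQR$QqQ
Original string S is at sorted index 15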